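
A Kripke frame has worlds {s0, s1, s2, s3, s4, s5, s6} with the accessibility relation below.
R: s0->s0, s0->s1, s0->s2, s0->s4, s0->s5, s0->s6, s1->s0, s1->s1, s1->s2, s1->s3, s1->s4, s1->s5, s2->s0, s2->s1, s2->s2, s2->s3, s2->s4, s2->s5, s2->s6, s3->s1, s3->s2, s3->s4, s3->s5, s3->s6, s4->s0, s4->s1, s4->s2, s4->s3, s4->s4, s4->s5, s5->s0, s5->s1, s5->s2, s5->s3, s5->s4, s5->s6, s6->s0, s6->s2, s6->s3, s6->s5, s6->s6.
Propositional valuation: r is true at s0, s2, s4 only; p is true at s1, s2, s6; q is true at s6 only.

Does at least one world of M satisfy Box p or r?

Let φ = Box p or r. Evaluate φ at each world:
  s0 (successors {s0, s1, s2, s4, s5, s6}): φ is true.
  s1 (successors {s0, s1, s2, s3, s4, s5}): φ is false.
  s2 (successors {s0, s1, s2, s3, s4, s5, s6}): φ is true.
  s3 (successors {s1, s2, s4, s5, s6}): φ is false.
  s4 (successors {s0, s1, s2, s3, s4, s5}): φ is true.
  s5 (successors {s0, s1, s2, s3, s4, s6}): φ is false.
  s6 (successors {s0, s2, s3, s5, s6}): φ is false.
Detail at s0 (witness):
  At s0: Box p is false, r is true, so Box p or r is true.
    At s0: Box p requires p at every successor {s0, s1, s2, s4, s5, s6}.
      p fails at s0, so Box p is false at s0.

Yes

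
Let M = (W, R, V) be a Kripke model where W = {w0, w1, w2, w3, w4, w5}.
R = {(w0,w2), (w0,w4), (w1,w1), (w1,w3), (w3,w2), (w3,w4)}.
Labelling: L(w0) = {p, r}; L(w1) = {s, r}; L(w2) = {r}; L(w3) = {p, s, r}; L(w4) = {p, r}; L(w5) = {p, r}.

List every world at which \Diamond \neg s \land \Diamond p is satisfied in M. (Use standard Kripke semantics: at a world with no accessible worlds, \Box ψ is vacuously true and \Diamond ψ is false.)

w0, w3

Let φ = \Diamond \neg s \land \Diamond p. Evaluate φ at each world:
  w0 (successors {w2, w4}): φ is true.
  w1 (successors {w1, w3}): φ is false.
  w2 (successors ∅): φ is false.
  w3 (successors {w2, w4}): φ is true.
  w4 (successors ∅): φ is false.
  w5 (successors ∅): φ is false.
For instance, at w0:
  At w0: \Diamond \neg s is true, \Diamond p is true, so \Diamond \neg s \land \Diamond p is true.
    At w0: \Diamond \neg s requires \neg s at some successor in {w2, w4}.
      \neg s holds at w2, so \Diamond \neg s is true at w0.
    At w0: \Diamond p requires p at some successor in {w2, w4}.
      p holds at w4, so \Diamond p is true at w0.
Satisfying worlds: {w0, w3}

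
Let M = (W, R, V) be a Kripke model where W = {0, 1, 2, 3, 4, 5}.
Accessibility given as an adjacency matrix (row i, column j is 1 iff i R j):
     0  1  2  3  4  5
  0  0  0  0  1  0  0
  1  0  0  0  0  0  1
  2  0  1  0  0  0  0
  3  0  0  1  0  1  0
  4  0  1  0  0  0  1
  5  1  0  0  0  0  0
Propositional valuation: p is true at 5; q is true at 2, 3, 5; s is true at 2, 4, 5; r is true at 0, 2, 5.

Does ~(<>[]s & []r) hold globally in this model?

Let φ = ~(<>[]s & []r). Evaluate φ at each world:
  0 (successors {3}): φ is true.
  1 (successors {5}): φ is true.
  2 (successors {1}): φ is true.
  3 (successors {2, 4}): φ is true.
  4 (successors {1, 5}): φ is true.
  5 (successors {0}): φ is true.
For instance, at 4:
  At 4: <>[]s & []r is false, so ~(<>[]s & []r) is true.
    At 4: <>[]s is true, []r is false, so <>[]s & []r is false.
      At 4: <>[]s requires []s at some successor in {1, 5}.
        []s holds at 1, so <>[]s is true at 4.
      At 4: []r requires r at every successor {1, 5}.
        r fails at 1, so []r is false at 4.

Yes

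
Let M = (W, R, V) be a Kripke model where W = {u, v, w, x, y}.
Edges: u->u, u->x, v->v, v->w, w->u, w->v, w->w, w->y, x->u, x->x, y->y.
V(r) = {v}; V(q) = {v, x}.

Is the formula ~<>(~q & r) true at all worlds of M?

Let φ = ~<>(~q & r). Evaluate φ at each world:
  u (successors {u, x}): φ is true.
  v (successors {v, w}): φ is true.
  w (successors {u, v, w, y}): φ is true.
  x (successors {u, x}): φ is true.
  y (successors {y}): φ is true.
For instance, at w:
  At w: <>(~q & r) is false, so ~<>(~q & r) is true.
    At w: <>(~q & r) requires ~q & r at some successor in {u, v, w, y}.
      At u: ~q & r is false.
      At v: ~q & r is false.
      At w: ~q & r is false.
      At y: ~q & r is false.
    So <>(~q & r) is false at w.

Yes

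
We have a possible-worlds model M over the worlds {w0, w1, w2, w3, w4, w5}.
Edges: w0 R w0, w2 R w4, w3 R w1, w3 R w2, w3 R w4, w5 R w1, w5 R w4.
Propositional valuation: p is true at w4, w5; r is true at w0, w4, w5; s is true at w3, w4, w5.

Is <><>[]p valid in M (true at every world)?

No

Let φ = <><>[]p. Evaluate φ at each world:
  w0 (successors {w0}): φ is false.
  w1 (successors ∅): φ is false.
  w2 (successors {w4}): φ is false.
  w3 (successors {w1, w2, w4}): φ is true.
  w4 (successors ∅): φ is false.
  w5 (successors {w1, w4}): φ is false.
Detail at w0 (counterexample):
  At w0: <><>[]p requires <>[]p at some successor in {w0}.
    At w0: <>[]p is false.
  So <><>[]p is false at w0.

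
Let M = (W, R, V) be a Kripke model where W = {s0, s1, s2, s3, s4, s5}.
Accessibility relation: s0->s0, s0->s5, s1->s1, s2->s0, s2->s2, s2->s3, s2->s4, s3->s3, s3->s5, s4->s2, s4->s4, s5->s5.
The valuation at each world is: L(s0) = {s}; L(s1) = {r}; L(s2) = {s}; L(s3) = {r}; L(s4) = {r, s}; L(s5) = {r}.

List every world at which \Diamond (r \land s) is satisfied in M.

Recall that \Diamond ψ holds at a world iff ψ holds at some accessible world.
Let φ = \Diamond (r \land s). Evaluate φ at each world:
  s0 (successors {s0, s5}): φ is false.
  s1 (successors {s1}): φ is false.
  s2 (successors {s0, s2, s3, s4}): φ is true.
  s3 (successors {s3, s5}): φ is false.
  s4 (successors {s2, s4}): φ is true.
  s5 (successors {s5}): φ is false.
For instance, at s2:
  At s2: \Diamond (r \land s) requires r \land s at some successor in {s0, s2, s3, s4}.
    r \land s holds at s4, so \Diamond (r \land s) is true at s2.
Satisfying worlds: {s2, s4}

s2, s4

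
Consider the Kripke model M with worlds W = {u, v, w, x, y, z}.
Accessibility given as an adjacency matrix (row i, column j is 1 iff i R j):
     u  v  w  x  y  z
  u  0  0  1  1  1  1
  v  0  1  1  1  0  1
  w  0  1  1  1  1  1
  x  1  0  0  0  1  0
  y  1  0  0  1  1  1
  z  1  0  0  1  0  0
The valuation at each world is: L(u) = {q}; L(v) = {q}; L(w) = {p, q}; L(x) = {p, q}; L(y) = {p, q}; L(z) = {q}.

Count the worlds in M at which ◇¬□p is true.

Let φ = ◇¬□p. Evaluate φ at each world:
  u (successors {w, x, y, z}): φ is true.
  v (successors {v, w, x, z}): φ is true.
  w (successors {v, w, x, y, z}): φ is true.
  x (successors {u, y}): φ is true.
  y (successors {u, x, y, z}): φ is true.
  z (successors {u, x}): φ is true.
For instance, at z:
  At z: ◇¬□p requires ¬□p at some successor in {u, x}.
    ¬□p holds at u, so ◇¬□p is true at z.
      At u: □p is false, so ¬□p is true.
Satisfying worlds: {u, v, w, x, y, z}

6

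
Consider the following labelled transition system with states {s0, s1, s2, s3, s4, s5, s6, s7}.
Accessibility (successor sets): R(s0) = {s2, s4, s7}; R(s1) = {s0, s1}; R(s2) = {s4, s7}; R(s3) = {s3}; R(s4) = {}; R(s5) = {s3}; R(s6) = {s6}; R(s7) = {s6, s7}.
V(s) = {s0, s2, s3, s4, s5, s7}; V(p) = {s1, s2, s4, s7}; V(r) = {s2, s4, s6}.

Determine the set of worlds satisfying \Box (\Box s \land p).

s4

Let φ = \Box (\Box s \land p). Evaluate φ at each world:
  s0 (successors {s2, s4, s7}): φ is false.
  s1 (successors {s0, s1}): φ is false.
  s2 (successors {s4, s7}): φ is false.
  s3 (successors {s3}): φ is false.
  s4 (successors ∅): φ is true.
  s5 (successors {s3}): φ is false.
  s6 (successors {s6}): φ is false.
  s7 (successors {s6, s7}): φ is false.
For instance, at s2:
  At s2: \Box (\Box s \land p) requires \Box s \land p at every successor {s4, s7}.
    \Box s \land p fails at s7, so \Box (\Box s \land p) is false at s2.
      At s7: \Box s is false, p is true, so \Box s \land p is false.
Satisfying worlds: {s4}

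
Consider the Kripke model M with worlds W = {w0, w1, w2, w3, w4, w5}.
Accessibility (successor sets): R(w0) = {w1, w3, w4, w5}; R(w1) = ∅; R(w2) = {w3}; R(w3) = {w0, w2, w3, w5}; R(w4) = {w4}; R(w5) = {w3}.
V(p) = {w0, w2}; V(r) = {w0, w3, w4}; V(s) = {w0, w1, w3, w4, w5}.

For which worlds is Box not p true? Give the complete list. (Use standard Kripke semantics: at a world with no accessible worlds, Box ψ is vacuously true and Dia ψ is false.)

w0, w1, w2, w4, w5

Let φ = Box not p. Evaluate φ at each world:
  w0 (successors {w1, w3, w4, w5}): φ is true.
  w1 (successors ∅): φ is true.
  w2 (successors {w3}): φ is true.
  w3 (successors {w0, w2, w3, w5}): φ is false.
  w4 (successors {w4}): φ is true.
  w5 (successors {w3}): φ is true.
For instance, at w3:
  At w3: Box not p requires not p at every successor {w0, w2, w3, w5}.
    not p fails at w0, so Box not p is false at w3.
Satisfying worlds: {w0, w1, w2, w4, w5}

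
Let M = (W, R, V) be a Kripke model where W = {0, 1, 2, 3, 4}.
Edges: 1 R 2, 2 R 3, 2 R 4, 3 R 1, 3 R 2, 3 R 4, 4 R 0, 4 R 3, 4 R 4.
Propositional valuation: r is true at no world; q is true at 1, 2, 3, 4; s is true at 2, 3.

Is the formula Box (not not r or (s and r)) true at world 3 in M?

Recall that Box ψ holds at a world iff ψ holds at every accessible world, and Dia ψ holds iff ψ holds at some accessible world.
At 3: Box (not not r or (s and r)) requires not not r or (s and r) at every successor {1, 2, 4}.
  not not r or (s and r) fails at 1, so Box (not not r or (s and r)) is false at 3.

No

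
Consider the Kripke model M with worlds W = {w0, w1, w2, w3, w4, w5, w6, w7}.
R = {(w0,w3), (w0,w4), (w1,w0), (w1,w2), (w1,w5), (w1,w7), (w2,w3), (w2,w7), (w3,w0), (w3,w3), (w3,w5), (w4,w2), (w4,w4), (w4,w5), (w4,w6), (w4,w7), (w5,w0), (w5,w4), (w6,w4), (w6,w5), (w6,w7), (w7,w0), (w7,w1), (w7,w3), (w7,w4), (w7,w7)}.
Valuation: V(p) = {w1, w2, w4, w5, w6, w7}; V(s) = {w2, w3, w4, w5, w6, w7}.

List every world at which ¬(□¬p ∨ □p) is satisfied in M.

w0, w1, w2, w3, w5, w7

Let φ = ¬(□¬p ∨ □p). Evaluate φ at each world:
  w0 (successors {w3, w4}): φ is true.
  w1 (successors {w0, w2, w5, w7}): φ is true.
  w2 (successors {w3, w7}): φ is true.
  w3 (successors {w0, w3, w5}): φ is true.
  w4 (successors {w2, w4, w5, w6, w7}): φ is false.
  w5 (successors {w0, w4}): φ is true.
  w6 (successors {w4, w5, w7}): φ is false.
  w7 (successors {w0, w1, w3, w4, w7}): φ is true.
For instance, at w0:
  At w0: □¬p ∨ □p is false, so ¬(□¬p ∨ □p) is true.
    At w0: □¬p is false, □p is false, so □¬p ∨ □p is false.
      At w0: □¬p requires ¬p at every successor {w3, w4}.
        ¬p fails at w4, so □¬p is false at w0.
      At w0: □p requires p at every successor {w3, w4}.
        p fails at w3, so □p is false at w0.
Satisfying worlds: {w0, w1, w2, w3, w5, w7}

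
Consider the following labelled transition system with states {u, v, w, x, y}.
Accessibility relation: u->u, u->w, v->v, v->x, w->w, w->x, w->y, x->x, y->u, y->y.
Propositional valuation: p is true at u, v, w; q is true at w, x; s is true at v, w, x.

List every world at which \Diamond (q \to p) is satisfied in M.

Let φ = \Diamond (q \to p). Evaluate φ at each world:
  u (successors {u, w}): φ is true.
  v (successors {v, x}): φ is true.
  w (successors {w, x, y}): φ is true.
  x (successors {x}): φ is false.
  y (successors {u, y}): φ is true.
For instance, at x:
  At x: \Diamond (q \to p) requires q \to p at some successor in {x}.
    At x: q \to p is false.
  So \Diamond (q \to p) is false at x.
Satisfying worlds: {u, v, w, y}

u, v, w, y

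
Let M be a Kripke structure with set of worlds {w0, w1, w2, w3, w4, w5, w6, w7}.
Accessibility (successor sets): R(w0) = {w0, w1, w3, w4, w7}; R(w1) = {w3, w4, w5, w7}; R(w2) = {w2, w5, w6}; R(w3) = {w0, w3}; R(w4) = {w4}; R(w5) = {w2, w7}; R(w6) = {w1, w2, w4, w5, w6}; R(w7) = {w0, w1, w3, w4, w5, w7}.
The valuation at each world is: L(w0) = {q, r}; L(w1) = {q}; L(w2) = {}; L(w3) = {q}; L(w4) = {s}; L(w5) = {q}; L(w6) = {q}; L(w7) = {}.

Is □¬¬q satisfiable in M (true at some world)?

Yes

Let φ = □¬¬q. Evaluate φ at each world:
  w0 (successors {w0, w1, w3, w4, w7}): φ is false.
  w1 (successors {w3, w4, w5, w7}): φ is false.
  w2 (successors {w2, w5, w6}): φ is false.
  w3 (successors {w0, w3}): φ is true.
  w4 (successors {w4}): φ is false.
  w5 (successors {w2, w7}): φ is false.
  w6 (successors {w1, w2, w4, w5, w6}): φ is false.
  w7 (successors {w0, w1, w3, w4, w5, w7}): φ is false.
Detail at w3 (witness):
  At w3: □¬¬q requires ¬¬q at every successor {w0, w3}.
    At w0: ¬¬q is true.
    At w3: ¬¬q is true.
  So □¬¬q is true at w3.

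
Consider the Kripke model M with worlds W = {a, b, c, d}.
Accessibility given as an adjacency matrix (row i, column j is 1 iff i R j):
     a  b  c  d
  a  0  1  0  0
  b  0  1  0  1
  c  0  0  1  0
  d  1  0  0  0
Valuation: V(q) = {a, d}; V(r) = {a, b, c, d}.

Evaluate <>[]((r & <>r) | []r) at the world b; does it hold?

Recall that []ψ holds at a world iff ψ holds at every accessible world, and <>ψ holds iff ψ holds at some accessible world.
At b: <>[]((r & <>r) | []r) requires []((r & <>r) | []r) at some successor in {b, d}.
  []((r & <>r) | []r) holds at b, so <>[]((r & <>r) | []r) is true at b.
    At b: []((r & <>r) | []r) requires (r & <>r) | []r at every successor {b, d}.
      At b: (r & <>r) | []r is true.
      At d: (r & <>r) | []r is true.
    So []((r & <>r) | []r) is true at b.

Yes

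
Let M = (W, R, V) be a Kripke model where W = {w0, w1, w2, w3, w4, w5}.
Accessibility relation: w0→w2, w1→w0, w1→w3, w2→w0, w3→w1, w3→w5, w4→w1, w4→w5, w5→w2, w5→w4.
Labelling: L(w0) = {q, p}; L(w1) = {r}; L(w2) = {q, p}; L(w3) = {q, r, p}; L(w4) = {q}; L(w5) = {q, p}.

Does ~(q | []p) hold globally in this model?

Let φ = ~(q | []p). Evaluate φ at each world:
  w0 (successors {w2}): φ is false.
  w1 (successors {w0, w3}): φ is false.
  w2 (successors {w0}): φ is false.
  w3 (successors {w1, w5}): φ is false.
  w4 (successors {w1, w5}): φ is false.
  w5 (successors {w2, w4}): φ is false.
Detail at w0 (counterexample):
  At w0: q | []p is true, so ~(q | []p) is false.
    At w0: q is true, []p is true, so q | []p is true.
      At w0: []p requires p at every successor {w2}.
        At w2: p is true.
      So []p is true at w0.

No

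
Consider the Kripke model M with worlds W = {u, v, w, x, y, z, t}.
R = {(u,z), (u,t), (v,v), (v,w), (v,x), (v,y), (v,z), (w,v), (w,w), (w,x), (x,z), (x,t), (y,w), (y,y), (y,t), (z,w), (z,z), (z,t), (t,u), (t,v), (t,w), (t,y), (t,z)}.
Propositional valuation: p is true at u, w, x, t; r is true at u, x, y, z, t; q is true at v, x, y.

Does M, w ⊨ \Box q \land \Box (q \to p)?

At w: \Box q is false, \Box (q \to p) is false, so \Box q \land \Box (q \to p) is false.
  At w: \Box q requires q at every successor {v, w, x}.
    q fails at w, so \Box q is false at w.
  At w: \Box (q \to p) requires q \to p at every successor {v, w, x}.
    q \to p fails at v, so \Box (q \to p) is false at w.

No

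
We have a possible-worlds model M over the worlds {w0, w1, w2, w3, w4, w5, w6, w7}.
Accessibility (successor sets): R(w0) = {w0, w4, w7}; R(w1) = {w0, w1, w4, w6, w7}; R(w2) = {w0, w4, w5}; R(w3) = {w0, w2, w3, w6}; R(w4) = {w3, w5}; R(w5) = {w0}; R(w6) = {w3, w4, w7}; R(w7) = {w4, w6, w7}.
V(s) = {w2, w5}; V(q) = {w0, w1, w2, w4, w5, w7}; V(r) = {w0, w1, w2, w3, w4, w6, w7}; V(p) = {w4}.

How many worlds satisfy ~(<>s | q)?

Recall that <>ψ holds at a world iff ψ holds at some accessible world.
Let φ = ~(<>s | q). Evaluate φ at each world:
  w0 (successors {w0, w4, w7}): φ is false.
  w1 (successors {w0, w1, w4, w6, w7}): φ is false.
  w2 (successors {w0, w4, w5}): φ is false.
  w3 (successors {w0, w2, w3, w6}): φ is false.
  w4 (successors {w3, w5}): φ is false.
  w5 (successors {w0}): φ is false.
  w6 (successors {w3, w4, w7}): φ is true.
  w7 (successors {w4, w6, w7}): φ is false.
For instance, at w5:
  At w5: <>s | q is true, so ~(<>s | q) is false.
    At w5: <>s is false, q is true, so <>s | q is true.
      At w5: <>s requires s at some successor in {w0}.
        At w0: s is false.
      So <>s is false at w5.
Satisfying worlds: {w6}

1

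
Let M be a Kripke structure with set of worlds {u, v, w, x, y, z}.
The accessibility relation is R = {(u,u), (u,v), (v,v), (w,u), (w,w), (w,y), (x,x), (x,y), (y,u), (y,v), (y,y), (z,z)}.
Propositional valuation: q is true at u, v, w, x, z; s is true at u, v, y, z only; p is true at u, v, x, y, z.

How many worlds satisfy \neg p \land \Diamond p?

Let φ = \neg p \land \Diamond p. Evaluate φ at each world:
  u (successors {u, v}): φ is false.
  v (successors {v}): φ is false.
  w (successors {u, w, y}): φ is true.
  x (successors {x, y}): φ is false.
  y (successors {u, v, y}): φ is false.
  z (successors {z}): φ is false.
For instance, at v:
  At v: \neg p is false, \Diamond p is true, so \neg p \land \Diamond p is false.
    At v: \Diamond p requires p at some successor in {v}.
      p holds at v, so \Diamond p is true at v.
Satisfying worlds: {w}

1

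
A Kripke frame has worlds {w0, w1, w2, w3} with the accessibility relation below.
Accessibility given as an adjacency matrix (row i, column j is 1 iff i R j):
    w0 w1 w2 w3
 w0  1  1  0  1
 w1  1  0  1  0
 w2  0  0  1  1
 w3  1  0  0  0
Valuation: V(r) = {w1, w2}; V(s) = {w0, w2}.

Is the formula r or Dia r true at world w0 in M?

Yes

At w0: r is false, Dia r is true, so r or Dia r is true.
  At w0: Dia r requires r at some successor in {w0, w1, w3}.
    r holds at w1, so Dia r is true at w0.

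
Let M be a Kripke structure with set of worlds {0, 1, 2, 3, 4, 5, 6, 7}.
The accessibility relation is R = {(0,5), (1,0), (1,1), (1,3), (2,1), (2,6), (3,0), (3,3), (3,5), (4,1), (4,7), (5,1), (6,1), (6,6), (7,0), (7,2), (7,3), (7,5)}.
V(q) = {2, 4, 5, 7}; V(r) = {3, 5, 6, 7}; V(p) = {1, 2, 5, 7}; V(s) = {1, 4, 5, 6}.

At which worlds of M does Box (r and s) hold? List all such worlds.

0

Let φ = Box (r and s). Evaluate φ at each world:
  0 (successors {5}): φ is true.
  1 (successors {0, 1, 3}): φ is false.
  2 (successors {1, 6}): φ is false.
  3 (successors {0, 3, 5}): φ is false.
  4 (successors {1, 7}): φ is false.
  5 (successors {1}): φ is false.
  6 (successors {1, 6}): φ is false.
  7 (successors {0, 2, 3, 5}): φ is false.
For instance, at 7:
  At 7: Box (r and s) requires r and s at every successor {0, 2, 3, 5}.
    r and s fails at 0, so Box (r and s) is false at 7.
Satisfying worlds: {0}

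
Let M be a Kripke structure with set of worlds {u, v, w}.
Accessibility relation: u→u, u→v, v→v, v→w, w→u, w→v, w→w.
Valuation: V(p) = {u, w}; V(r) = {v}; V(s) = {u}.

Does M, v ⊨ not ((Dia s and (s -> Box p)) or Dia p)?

No

At v: (Dia s and (s -> Box p)) or Dia p is true, so not ((Dia s and (s -> Box p)) or Dia p) is false.
  At v: Dia s and (s -> Box p) is false, Dia p is true, so (Dia s and (s -> Box p)) or Dia p is true.
    At v: Dia s is false, s -> Box p is true, so Dia s and (s -> Box p) is false.
      At v: Dia s requires s at some successor in {v, w}.
        At v: s is false.
        At w: s is false.
      So Dia s is false at v.
      At v: s is false, Box p is false, so s -> Box p is true.
    At v: Dia p requires p at some successor in {v, w}.
      p holds at w, so Dia p is true at v.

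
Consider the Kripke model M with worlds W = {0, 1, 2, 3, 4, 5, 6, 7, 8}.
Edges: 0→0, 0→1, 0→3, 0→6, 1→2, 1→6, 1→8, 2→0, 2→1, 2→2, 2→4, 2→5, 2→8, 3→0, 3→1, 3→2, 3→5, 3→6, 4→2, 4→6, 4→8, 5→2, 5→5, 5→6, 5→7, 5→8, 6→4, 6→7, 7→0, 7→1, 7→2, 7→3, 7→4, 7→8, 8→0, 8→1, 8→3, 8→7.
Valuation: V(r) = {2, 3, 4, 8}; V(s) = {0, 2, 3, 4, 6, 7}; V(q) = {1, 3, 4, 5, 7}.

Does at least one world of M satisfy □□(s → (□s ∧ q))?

No

Let φ = □□(s → (□s ∧ q)). Evaluate φ at each world:
  0 (successors {0, 1, 3, 6}): φ is false.
  1 (successors {2, 6, 8}): φ is false.
  2 (successors {0, 1, 2, 4, 5, 8}): φ is false.
  3 (successors {0, 1, 2, 5, 6}): φ is false.
  4 (successors {2, 6, 8}): φ is false.
  5 (successors {2, 5, 6, 7, 8}): φ is false.
  6 (successors {4, 7}): φ is false.
  7 (successors {0, 1, 2, 3, 4, 8}): φ is false.
  8 (successors {0, 1, 3, 7}): φ is false.
For instance, at 7:
  At 7: □□(s → (□s ∧ q)) requires □(s → (□s ∧ q)) at every successor {0, 1, 2, 3, 4, 8}.
    □(s → (□s ∧ q)) fails at 0, so □□(s → (□s ∧ q)) is false at 7.
      At 0: □(s → (□s ∧ q)) requires s → (□s ∧ q) at every successor {0, 1, 3, 6}.
        s → (□s ∧ q) fails at 0, so □(s → (□s ∧ q)) is false at 0.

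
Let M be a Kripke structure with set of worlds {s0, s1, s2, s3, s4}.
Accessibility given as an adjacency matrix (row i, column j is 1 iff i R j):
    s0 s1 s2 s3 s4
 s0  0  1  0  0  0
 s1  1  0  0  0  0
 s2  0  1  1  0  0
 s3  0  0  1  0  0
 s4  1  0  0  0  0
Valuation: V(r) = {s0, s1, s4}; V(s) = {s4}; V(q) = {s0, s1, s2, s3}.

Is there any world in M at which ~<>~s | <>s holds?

Let φ = ~<>~s | <>s. Evaluate φ at each world:
  s0 (successors {s1}): φ is false.
  s1 (successors {s0}): φ is false.
  s2 (successors {s1, s2}): φ is false.
  s3 (successors {s2}): φ is false.
  s4 (successors {s0}): φ is false.
For instance, at s3:
  At s3: ~<>~s is false, <>s is false, so ~<>~s | <>s is false.
    At s3: <>~s is true, so ~<>~s is false.
      At s3: <>~s requires ~s at some successor in {s2}.
        ~s holds at s2, so <>~s is true at s3.
    At s3: <>s requires s at some successor in {s2}.
      At s2: s is false.
    So <>s is false at s3.

No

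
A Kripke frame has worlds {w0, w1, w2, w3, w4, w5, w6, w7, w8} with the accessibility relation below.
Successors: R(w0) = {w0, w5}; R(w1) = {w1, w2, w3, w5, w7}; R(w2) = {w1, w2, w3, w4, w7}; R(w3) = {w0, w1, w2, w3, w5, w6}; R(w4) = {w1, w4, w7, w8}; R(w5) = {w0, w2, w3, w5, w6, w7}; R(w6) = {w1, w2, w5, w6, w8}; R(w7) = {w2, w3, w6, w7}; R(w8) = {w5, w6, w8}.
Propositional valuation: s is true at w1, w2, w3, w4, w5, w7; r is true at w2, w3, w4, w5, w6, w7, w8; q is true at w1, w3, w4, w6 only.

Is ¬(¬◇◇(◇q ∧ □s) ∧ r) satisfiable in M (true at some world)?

Yes

Let φ = ¬(¬◇◇(◇q ∧ □s) ∧ r). Evaluate φ at each world:
  w0 (successors {w0, w5}): φ is true.
  w1 (successors {w1, w2, w3, w5, w7}): φ is true.
  w2 (successors {w1, w2, w3, w4, w7}): φ is true.
  w3 (successors {w0, w1, w2, w3, w5, w6}): φ is true.
  w4 (successors {w1, w4, w7, w8}): φ is true.
  w5 (successors {w0, w2, w3, w5, w6, w7}): φ is true.
  w6 (successors {w1, w2, w5, w6, w8}): φ is true.
  w7 (successors {w2, w3, w6, w7}): φ is true.
  w8 (successors {w5, w6, w8}): φ is true.
Detail at w0 (witness):
  At w0: ¬◇◇(◇q ∧ □s) ∧ r is false, so ¬(¬◇◇(◇q ∧ □s) ∧ r) is true.
    At w0: ¬◇◇(◇q ∧ □s) is false, r is false, so ¬◇◇(◇q ∧ □s) ∧ r is false.
      At w0: ◇◇(◇q ∧ □s) is true, so ¬◇◇(◇q ∧ □s) is false.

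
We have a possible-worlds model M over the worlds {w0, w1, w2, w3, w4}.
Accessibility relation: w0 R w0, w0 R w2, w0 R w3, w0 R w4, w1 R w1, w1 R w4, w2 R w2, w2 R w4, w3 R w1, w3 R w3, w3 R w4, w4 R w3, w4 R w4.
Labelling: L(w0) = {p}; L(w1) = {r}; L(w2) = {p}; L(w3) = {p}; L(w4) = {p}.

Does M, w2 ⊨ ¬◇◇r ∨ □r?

Recall that □ψ holds at a world iff ψ holds at every accessible world, and ◇ψ holds iff ψ holds at some accessible world.
At w2: ¬◇◇r is true, □r is false, so ¬◇◇r ∨ □r is true.
  At w2: ◇◇r is false, so ¬◇◇r is true.
    At w2: ◇◇r requires ◇r at some successor in {w2, w4}.
      At w2: ◇r is false.
      At w4: ◇r is false.
    So ◇◇r is false at w2.
  At w2: □r requires r at every successor {w2, w4}.
    r fails at w2, so □r is false at w2.

Yes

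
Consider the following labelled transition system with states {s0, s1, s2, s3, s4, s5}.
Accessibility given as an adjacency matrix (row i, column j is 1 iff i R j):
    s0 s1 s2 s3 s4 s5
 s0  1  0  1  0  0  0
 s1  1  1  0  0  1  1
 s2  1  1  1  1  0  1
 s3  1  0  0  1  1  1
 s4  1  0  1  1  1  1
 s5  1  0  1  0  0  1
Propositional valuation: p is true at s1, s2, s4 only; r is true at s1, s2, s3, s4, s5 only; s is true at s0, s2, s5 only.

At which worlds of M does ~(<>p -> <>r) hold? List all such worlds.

Let φ = ~(<>p -> <>r). Evaluate φ at each world:
  s0 (successors {s0, s2}): φ is false.
  s1 (successors {s0, s1, s4, s5}): φ is false.
  s2 (successors {s0, s1, s2, s3, s5}): φ is false.
  s3 (successors {s0, s3, s4, s5}): φ is false.
  s4 (successors {s0, s2, s3, s4, s5}): φ is false.
  s5 (successors {s0, s2, s5}): φ is false.
For instance, at s4:
  At s4: <>p -> <>r is true, so ~(<>p -> <>r) is false.
    At s4: <>p is true, <>r is true, so <>p -> <>r is true.
      At s4: <>p requires p at some successor in {s0, s2, s3, s4, s5}.
        p holds at s2, so <>p is true at s4.
      At s4: <>r requires r at some successor in {s0, s2, s3, s4, s5}.
        r holds at s2, so <>r is true at s4.
Satisfying worlds: none.

none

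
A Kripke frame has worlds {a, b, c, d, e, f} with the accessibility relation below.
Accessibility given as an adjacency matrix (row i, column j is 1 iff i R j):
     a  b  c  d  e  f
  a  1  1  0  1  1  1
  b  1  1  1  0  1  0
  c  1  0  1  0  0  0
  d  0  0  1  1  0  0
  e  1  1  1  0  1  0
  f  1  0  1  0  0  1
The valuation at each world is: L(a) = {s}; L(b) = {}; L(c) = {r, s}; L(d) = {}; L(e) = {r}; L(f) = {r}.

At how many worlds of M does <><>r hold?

Let φ = <><>r. Evaluate φ at each world:
  a (successors {a, b, d, e, f}): φ is true.
  b (successors {a, b, c, e}): φ is true.
  c (successors {a, c}): φ is true.
  d (successors {c, d}): φ is true.
  e (successors {a, b, c, e}): φ is true.
  f (successors {a, c, f}): φ is true.
For instance, at e:
  At e: <><>r requires <>r at some successor in {a, b, c, e}.
    <>r holds at a, so <><>r is true at e.
      At a: <>r requires r at some successor in {a, b, d, e, f}.
        r holds at e, so <>r is true at a.
Satisfying worlds: {a, b, c, d, e, f}

6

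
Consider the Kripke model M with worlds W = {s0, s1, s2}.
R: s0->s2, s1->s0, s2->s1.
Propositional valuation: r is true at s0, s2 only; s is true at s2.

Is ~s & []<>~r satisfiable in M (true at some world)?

Let φ = ~s & []<>~r. Evaluate φ at each world:
  s0 (successors {s2}): φ is true.
  s1 (successors {s0}): φ is false.
  s2 (successors {s1}): φ is false.
Detail at s0 (witness):
  At s0: ~s is true, []<>~r is true, so ~s & []<>~r is true.
    At s0: []<>~r requires <>~r at every successor {s2}.
      At s2: <>~r is true.
    So []<>~r is true at s0.

Yes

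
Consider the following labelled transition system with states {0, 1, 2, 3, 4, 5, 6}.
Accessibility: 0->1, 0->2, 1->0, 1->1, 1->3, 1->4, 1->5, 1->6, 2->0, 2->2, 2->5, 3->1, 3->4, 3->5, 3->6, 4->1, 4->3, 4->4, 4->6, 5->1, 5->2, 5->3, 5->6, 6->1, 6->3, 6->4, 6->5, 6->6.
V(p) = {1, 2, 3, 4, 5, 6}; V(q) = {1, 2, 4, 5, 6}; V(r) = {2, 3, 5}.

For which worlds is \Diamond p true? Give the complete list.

Recall that \Diamond ψ holds at a world iff ψ holds at some accessible world.
Let φ = \Diamond p. Evaluate φ at each world:
  0 (successors {1, 2}): φ is true.
  1 (successors {0, 1, 3, 4, 5, 6}): φ is true.
  2 (successors {0, 2, 5}): φ is true.
  3 (successors {1, 4, 5, 6}): φ is true.
  4 (successors {1, 3, 4, 6}): φ is true.
  5 (successors {1, 2, 3, 6}): φ is true.
  6 (successors {1, 3, 4, 5, 6}): φ is true.
For instance, at 6:
  At 6: \Diamond p requires p at some successor in {1, 3, 4, 5, 6}.
    p holds at 1, so \Diamond p is true at 6.
Satisfying worlds: {0, 1, 2, 3, 4, 5, 6}

0, 1, 2, 3, 4, 5, 6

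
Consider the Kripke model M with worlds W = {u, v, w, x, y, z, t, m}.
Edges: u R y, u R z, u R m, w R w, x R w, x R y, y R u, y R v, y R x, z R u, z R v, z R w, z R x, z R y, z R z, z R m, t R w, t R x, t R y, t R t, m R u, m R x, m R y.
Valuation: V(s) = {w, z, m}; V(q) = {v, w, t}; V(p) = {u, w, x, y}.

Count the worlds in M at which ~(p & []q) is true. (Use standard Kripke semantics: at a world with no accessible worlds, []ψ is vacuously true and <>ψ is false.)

7

Let φ = ~(p & []q). Evaluate φ at each world:
  u (successors {y, z, m}): φ is true.
  v (successors ∅): φ is true.
  w (successors {w}): φ is false.
  x (successors {w, y}): φ is true.
  y (successors {u, v, x}): φ is true.
  z (successors {u, v, w, x, y, z, m}): φ is true.
  t (successors {w, x, y, t}): φ is true.
  m (successors {u, x, y}): φ is true.
For instance, at u:
  At u: p & []q is false, so ~(p & []q) is true.
    At u: p is true, []q is false, so p & []q is false.
      At u: []q requires q at every successor {y, z, m}.
        q fails at y, so []q is false at u.
Satisfying worlds: {u, v, x, y, z, t, m}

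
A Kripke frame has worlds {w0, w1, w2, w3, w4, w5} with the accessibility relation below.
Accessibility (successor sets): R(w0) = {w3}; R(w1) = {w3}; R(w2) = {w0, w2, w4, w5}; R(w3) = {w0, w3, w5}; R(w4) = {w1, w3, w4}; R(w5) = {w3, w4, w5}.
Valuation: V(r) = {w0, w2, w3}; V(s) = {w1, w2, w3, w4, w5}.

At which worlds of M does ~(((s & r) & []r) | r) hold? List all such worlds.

w1, w4, w5

Let φ = ~(((s & r) & []r) | r). Evaluate φ at each world:
  w0 (successors {w3}): φ is false.
  w1 (successors {w3}): φ is true.
  w2 (successors {w0, w2, w4, w5}): φ is false.
  w3 (successors {w0, w3, w5}): φ is false.
  w4 (successors {w1, w3, w4}): φ is true.
  w5 (successors {w3, w4, w5}): φ is true.
For instance, at w4:
  At w4: ((s & r) & []r) | r is false, so ~(((s & r) & []r) | r) is true.
    At w4: (s & r) & []r is false, r is false, so ((s & r) & []r) | r is false.
      At w4: s & r is false, []r is false, so (s & r) & []r is false.
Satisfying worlds: {w1, w4, w5}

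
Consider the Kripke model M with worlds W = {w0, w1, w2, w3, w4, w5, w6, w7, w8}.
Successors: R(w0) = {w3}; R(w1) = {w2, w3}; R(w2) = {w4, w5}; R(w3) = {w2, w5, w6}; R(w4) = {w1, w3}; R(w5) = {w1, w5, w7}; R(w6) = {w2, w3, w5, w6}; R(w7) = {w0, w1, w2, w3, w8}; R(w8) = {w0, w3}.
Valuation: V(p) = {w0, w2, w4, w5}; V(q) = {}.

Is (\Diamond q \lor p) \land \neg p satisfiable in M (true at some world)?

No

Let φ = (\Diamond q \lor p) \land \neg p. Evaluate φ at each world:
  w0 (successors {w3}): φ is false.
  w1 (successors {w2, w3}): φ is false.
  w2 (successors {w4, w5}): φ is false.
  w3 (successors {w2, w5, w6}): φ is false.
  w4 (successors {w1, w3}): φ is false.
  w5 (successors {w1, w5, w7}): φ is false.
  w6 (successors {w2, w3, w5, w6}): φ is false.
  w7 (successors {w0, w1, w2, w3, w8}): φ is false.
  w8 (successors {w0, w3}): φ is false.
For instance, at w6:
  At w6: \Diamond q \lor p is false, \neg p is true, so (\Diamond q \lor p) \land \neg p is false.
    At w6: \Diamond q is false, p is false, so \Diamond q \lor p is false.
      At w6: \Diamond q requires q at some successor in {w2, w3, w5, w6}.
        At w2: q is false.
        At w3: q is false.
        At w5: q is false.
        At w6: q is false.
      So \Diamond q is false at w6.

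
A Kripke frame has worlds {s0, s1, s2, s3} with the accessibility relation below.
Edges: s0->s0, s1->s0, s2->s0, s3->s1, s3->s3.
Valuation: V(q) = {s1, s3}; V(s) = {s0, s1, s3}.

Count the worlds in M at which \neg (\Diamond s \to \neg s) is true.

3

Let φ = \neg (\Diamond s \to \neg s). Evaluate φ at each world:
  s0 (successors {s0}): φ is true.
  s1 (successors {s0}): φ is true.
  s2 (successors {s0}): φ is false.
  s3 (successors {s1, s3}): φ is true.
For instance, at s1:
  At s1: \Diamond s \to \neg s is false, so \neg (\Diamond s \to \neg s) is true.
    At s1: \Diamond s is true, \neg s is false, so \Diamond s \to \neg s is false.
      At s1: \Diamond s requires s at some successor in {s0}.
        s holds at s0, so \Diamond s is true at s1.
Satisfying worlds: {s0, s1, s3}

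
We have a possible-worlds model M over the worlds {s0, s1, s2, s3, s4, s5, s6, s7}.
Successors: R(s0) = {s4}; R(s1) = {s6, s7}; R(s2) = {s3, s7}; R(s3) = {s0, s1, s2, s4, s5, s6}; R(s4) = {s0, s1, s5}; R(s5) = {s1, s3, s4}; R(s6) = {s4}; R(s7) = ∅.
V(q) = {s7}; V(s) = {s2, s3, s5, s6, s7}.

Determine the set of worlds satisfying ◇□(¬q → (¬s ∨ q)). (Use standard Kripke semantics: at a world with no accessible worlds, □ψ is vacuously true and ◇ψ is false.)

s1, s2, s3, s4

Let φ = ◇□(¬q → (¬s ∨ q)). Evaluate φ at each world:
  s0 (successors {s4}): φ is false.
  s1 (successors {s6, s7}): φ is true.
  s2 (successors {s3, s7}): φ is true.
  s3 (successors {s0, s1, s2, s4, s5, s6}): φ is true.
  s4 (successors {s0, s1, s5}): φ is true.
  s5 (successors {s1, s3, s4}): φ is false.
  s6 (successors {s4}): φ is false.
  s7 (successors ∅): φ is false.
For instance, at s3:
  At s3: ◇□(¬q → (¬s ∨ q)) requires □(¬q → (¬s ∨ q)) at some successor in {s0, s1, s2, s4, s5, s6}.
    □(¬q → (¬s ∨ q)) holds at s0, so ◇□(¬q → (¬s ∨ q)) is true at s3.
      At s0: □(¬q → (¬s ∨ q)) requires ¬q → (¬s ∨ q) at every successor {s4}.
        At s4: ¬q → (¬s ∨ q) is true.
      So □(¬q → (¬s ∨ q)) is true at s0.
Satisfying worlds: {s1, s2, s3, s4}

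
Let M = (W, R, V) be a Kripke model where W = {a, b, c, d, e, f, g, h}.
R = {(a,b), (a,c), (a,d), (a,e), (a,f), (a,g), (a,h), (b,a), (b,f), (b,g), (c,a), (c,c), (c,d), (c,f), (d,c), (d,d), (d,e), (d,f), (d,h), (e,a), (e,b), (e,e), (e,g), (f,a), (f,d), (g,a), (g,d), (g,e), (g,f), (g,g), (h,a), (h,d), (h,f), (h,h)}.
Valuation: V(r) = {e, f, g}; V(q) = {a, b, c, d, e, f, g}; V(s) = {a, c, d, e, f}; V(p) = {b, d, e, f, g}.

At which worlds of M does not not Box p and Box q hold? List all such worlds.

none

Let φ = not not Box p and Box q. Evaluate φ at each world:
  a (successors {b, c, d, e, f, g, h}): φ is false.
  b (successors {a, f, g}): φ is false.
  c (successors {a, c, d, f}): φ is false.
  d (successors {c, d, e, f, h}): φ is false.
  e (successors {a, b, e, g}): φ is false.
  f (successors {a, d}): φ is false.
  g (successors {a, d, e, f, g}): φ is false.
  h (successors {a, d, f, h}): φ is false.
For instance, at f:
  At f: not not Box p is false, Box q is true, so not not Box p and Box q is false.
    At f: not Box p is true, so not not Box p is false.
      At f: Box p is false, so not Box p is true.
    At f: Box q requires q at every successor {a, d}.
      At a: q is true.
      At d: q is true.
    So Box q is true at f.
Satisfying worlds: none.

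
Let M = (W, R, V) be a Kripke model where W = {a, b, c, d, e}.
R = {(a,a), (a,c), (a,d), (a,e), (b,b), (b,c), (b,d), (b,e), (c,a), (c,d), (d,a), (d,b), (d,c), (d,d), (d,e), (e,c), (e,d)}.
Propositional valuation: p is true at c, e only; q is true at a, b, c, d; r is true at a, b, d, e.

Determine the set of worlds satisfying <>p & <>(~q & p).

Let φ = <>p & <>(~q & p). Evaluate φ at each world:
  a (successors {a, c, d, e}): φ is true.
  b (successors {b, c, d, e}): φ is true.
  c (successors {a, d}): φ is false.
  d (successors {a, b, c, d, e}): φ is true.
  e (successors {c, d}): φ is false.
For instance, at b:
  At b: <>p is true, <>(~q & p) is true, so <>p & <>(~q & p) is true.
    At b: <>p requires p at some successor in {b, c, d, e}.
      p holds at c, so <>p is true at b.
    At b: <>(~q & p) requires ~q & p at some successor in {b, c, d, e}.
      ~q & p holds at e, so <>(~q & p) is true at b.
Satisfying worlds: {a, b, d}

a, b, d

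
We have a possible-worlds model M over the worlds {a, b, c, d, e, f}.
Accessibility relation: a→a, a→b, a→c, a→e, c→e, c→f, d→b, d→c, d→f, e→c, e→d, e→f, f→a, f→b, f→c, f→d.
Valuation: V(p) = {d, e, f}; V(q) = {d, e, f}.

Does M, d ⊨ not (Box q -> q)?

No

Recall that Box ψ holds at a world iff ψ holds at every accessible world, and Dia ψ holds iff ψ holds at some accessible world.
At d: Box q -> q is true, so not (Box q -> q) is false.
  At d: Box q is false, q is true, so Box q -> q is true.
    At d: Box q requires q at every successor {b, c, f}.
      q fails at b, so Box q is false at d.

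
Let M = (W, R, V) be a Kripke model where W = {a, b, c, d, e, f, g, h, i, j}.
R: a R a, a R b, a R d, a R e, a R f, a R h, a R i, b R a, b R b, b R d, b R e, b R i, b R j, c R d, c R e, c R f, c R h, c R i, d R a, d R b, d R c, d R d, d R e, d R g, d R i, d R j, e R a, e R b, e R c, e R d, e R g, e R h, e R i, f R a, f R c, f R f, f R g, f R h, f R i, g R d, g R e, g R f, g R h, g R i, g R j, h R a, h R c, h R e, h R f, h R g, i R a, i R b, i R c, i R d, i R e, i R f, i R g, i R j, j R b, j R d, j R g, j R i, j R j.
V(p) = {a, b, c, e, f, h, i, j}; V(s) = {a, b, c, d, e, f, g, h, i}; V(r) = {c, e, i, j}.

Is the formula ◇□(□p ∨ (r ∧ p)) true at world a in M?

No

At a: ◇□(□p ∨ (r ∧ p)) requires □(□p ∨ (r ∧ p)) at some successor in {a, b, d, e, f, h, i}.
  At a: □(□p ∨ (r ∧ p)) is false.
  At b: □(□p ∨ (r ∧ p)) is false.
  At d: □(□p ∨ (r ∧ p)) is false.
  At e: □(□p ∨ (r ∧ p)) is false.
  At f: □(□p ∨ (r ∧ p)) is false.
  At h: □(□p ∨ (r ∧ p)) is false.
  At i: □(□p ∨ (r ∧ p)) is false.
So ◇□(□p ∨ (r ∧ p)) is false at a.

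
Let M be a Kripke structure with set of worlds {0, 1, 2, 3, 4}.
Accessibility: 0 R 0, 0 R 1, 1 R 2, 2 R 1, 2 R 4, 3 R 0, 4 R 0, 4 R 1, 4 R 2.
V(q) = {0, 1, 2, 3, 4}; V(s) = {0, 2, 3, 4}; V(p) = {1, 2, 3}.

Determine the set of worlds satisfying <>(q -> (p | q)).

0, 1, 2, 3, 4

Let φ = <>(q -> (p | q)). Evaluate φ at each world:
  0 (successors {0, 1}): φ is true.
  1 (successors {2}): φ is true.
  2 (successors {1, 4}): φ is true.
  3 (successors {0}): φ is true.
  4 (successors {0, 1, 2}): φ is true.
For instance, at 1:
  At 1: <>(q -> (p | q)) requires q -> (p | q) at some successor in {2}.
    q -> (p | q) holds at 2, so <>(q -> (p | q)) is true at 1.
Satisfying worlds: {0, 1, 2, 3, 4}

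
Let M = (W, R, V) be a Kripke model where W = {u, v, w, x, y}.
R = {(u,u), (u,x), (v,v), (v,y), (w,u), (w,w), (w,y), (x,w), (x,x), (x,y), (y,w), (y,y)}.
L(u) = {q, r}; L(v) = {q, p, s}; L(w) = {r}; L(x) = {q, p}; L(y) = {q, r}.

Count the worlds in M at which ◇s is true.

1

Recall that ◇ψ holds at a world iff ψ holds at some accessible world.
Let φ = ◇s. Evaluate φ at each world:
  u (successors {u, x}): φ is false.
  v (successors {v, y}): φ is true.
  w (successors {u, w, y}): φ is false.
  x (successors {w, x, y}): φ is false.
  y (successors {w, y}): φ is false.
For instance, at v:
  At v: ◇s requires s at some successor in {v, y}.
    s holds at v, so ◇s is true at v.
Satisfying worlds: {v}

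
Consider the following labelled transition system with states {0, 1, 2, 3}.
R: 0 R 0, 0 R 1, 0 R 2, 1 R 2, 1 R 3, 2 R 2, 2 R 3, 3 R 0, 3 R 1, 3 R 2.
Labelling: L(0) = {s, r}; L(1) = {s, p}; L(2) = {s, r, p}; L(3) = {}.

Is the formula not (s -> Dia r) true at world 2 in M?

At 2: s -> Dia r is true, so not (s -> Dia r) is false.
  At 2: s is true, Dia r is true, so s -> Dia r is true.
    At 2: Dia r requires r at some successor in {2, 3}.
      r holds at 2, so Dia r is true at 2.

No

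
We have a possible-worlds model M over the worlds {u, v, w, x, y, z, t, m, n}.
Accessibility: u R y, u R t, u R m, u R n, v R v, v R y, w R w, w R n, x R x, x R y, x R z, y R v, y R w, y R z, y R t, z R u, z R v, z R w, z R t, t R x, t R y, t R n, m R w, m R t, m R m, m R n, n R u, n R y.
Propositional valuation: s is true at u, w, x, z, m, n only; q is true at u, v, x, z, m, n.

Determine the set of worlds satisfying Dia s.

Let φ = Dia s. Evaluate φ at each world:
  u (successors {y, t, m, n}): φ is true.
  v (successors {v, y}): φ is false.
  w (successors {w, n}): φ is true.
  x (successors {x, y, z}): φ is true.
  y (successors {v, w, z, t}): φ is true.
  z (successors {u, v, w, t}): φ is true.
  t (successors {x, y, n}): φ is true.
  m (successors {w, t, m, n}): φ is true.
  n (successors {u, y}): φ is true.
For instance, at z:
  At z: Dia s requires s at some successor in {u, v, w, t}.
    s holds at u, so Dia s is true at z.
Satisfying worlds: {u, w, x, y, z, t, m, n}

u, w, x, y, z, t, m, n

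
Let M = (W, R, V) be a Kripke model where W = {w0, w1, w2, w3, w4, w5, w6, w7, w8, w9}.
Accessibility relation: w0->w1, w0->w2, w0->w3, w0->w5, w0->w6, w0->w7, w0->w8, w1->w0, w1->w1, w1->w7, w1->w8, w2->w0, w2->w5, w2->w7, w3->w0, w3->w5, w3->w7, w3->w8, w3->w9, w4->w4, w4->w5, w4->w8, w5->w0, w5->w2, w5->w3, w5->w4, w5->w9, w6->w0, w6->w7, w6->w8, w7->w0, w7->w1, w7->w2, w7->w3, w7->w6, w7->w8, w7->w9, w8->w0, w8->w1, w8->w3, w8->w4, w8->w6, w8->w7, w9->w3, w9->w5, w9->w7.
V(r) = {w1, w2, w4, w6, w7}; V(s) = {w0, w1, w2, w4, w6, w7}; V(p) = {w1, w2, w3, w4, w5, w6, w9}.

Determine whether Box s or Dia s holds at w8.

Recall that Box ψ holds at a world iff ψ holds at every accessible world, and Dia ψ holds iff ψ holds at some accessible world.
At w8: Box s is false, Dia s is true, so Box s or Dia s is true.
  At w8: Box s requires s at every successor {w0, w1, w3, w4, w6, w7}.
    s fails at w3, so Box s is false at w8.
  At w8: Dia s requires s at some successor in {w0, w1, w3, w4, w6, w7}.
    s holds at w0, so Dia s is true at w8.

Yes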